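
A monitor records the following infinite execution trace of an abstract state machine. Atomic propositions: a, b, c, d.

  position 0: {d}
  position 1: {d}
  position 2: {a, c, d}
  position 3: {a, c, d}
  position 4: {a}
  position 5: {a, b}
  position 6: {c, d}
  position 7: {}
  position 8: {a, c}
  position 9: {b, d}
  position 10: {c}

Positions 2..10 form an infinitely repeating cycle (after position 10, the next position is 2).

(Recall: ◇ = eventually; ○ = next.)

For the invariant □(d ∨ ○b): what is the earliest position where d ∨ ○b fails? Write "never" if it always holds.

Check d ∨ ○b at each position in order: 0 ✓, 1 ✓, 2 ✓, 3 ✓, 4 ✓.
At position 5 the labels are {a, b} and the next position 6 has {c, d}, so d ∨ ○b is false there. This is the first violation.

5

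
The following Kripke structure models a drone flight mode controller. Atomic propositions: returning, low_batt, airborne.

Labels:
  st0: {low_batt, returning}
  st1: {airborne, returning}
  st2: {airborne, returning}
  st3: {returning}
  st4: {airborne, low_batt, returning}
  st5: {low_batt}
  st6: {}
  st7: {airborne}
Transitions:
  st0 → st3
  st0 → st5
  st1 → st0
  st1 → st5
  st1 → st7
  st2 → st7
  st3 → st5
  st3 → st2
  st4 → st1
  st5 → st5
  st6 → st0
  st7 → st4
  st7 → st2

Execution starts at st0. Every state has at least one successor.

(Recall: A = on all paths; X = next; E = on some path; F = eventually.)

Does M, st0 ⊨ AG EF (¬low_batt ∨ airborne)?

Violated

States satisfying EF (¬low_batt ∨ airborne): {st0, st1, st2, st3, st4, st6, st7}.
States satisfying AG EF (¬low_batt ∨ airborne): ∅.
st5 is reachable from st0 and violates EF (¬low_batt ∨ airborne), so AG fails at st0.
st0 ∉ Sat(AG EF (¬low_batt ∨ airborne)).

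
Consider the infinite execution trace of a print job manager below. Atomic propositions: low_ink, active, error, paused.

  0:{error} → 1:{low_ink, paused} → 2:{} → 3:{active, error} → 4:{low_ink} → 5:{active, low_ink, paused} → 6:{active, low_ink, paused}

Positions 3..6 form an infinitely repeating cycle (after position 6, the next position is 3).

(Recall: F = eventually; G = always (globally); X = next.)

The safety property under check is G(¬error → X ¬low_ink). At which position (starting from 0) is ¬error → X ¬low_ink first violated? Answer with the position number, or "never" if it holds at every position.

Check ¬error → X ¬low_ink at each position in order: 0 ✓, 1 ✓, 2 ✓, 3 ✓.
At position 4 the labels are {low_ink} and the next position 5 has {active, low_ink, paused}, so ¬error → X ¬low_ink is false there. This is the first violation.

4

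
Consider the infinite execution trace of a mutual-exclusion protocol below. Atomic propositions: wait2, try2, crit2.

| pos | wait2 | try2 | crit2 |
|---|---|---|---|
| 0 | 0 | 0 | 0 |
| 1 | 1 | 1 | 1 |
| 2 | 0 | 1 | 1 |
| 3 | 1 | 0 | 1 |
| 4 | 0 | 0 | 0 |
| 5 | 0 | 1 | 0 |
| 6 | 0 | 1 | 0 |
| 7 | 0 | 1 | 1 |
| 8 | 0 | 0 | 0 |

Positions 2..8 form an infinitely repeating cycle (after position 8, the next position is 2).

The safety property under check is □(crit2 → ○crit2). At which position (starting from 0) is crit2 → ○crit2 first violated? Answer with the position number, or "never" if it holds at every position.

Check crit2 → ○crit2 at each position in order: 0 ✓, 1 ✓, 2 ✓.
At position 3 the labels are {crit2, wait2} and the next position 4 has {}, so crit2 → ○crit2 is false there. This is the first violation.

3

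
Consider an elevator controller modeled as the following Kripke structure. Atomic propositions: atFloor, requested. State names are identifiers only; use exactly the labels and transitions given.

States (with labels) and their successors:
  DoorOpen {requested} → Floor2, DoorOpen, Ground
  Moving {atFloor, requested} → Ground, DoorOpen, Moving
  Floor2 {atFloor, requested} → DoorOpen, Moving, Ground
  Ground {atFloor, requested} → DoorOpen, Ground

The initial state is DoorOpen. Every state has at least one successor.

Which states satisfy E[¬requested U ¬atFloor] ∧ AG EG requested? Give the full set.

States satisfying ¬requested: ∅.
States satisfying ¬atFloor: {DoorOpen}.
States satisfying E[¬requested U ¬atFloor]: {DoorOpen}.
States satisfying EG requested: {DoorOpen, Moving, Floor2, Ground}.
States satisfying AG EG requested: {DoorOpen, Moving, Floor2, Ground}.
States satisfying E[¬requested U ¬atFloor] ∧ AG EG requested: {DoorOpen}.

{DoorOpen}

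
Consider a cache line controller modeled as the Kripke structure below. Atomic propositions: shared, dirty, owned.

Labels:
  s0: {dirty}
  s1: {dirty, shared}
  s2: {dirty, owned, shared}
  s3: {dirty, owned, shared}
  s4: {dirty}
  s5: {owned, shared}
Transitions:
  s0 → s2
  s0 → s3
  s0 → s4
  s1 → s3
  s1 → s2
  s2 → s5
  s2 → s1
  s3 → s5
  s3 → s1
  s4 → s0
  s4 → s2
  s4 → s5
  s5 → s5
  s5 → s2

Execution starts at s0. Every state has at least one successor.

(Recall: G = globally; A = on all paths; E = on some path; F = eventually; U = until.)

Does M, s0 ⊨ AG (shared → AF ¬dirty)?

States satisfying shared → AF ¬dirty: {s0, s4, s5}.
States satisfying AG (shared → AF ¬dirty): ∅.
s1 is reachable from s0 and violates shared → AF ¬dirty, so AG fails at s0.
s0 ∉ Sat(AG (shared → AF ¬dirty)).

Violated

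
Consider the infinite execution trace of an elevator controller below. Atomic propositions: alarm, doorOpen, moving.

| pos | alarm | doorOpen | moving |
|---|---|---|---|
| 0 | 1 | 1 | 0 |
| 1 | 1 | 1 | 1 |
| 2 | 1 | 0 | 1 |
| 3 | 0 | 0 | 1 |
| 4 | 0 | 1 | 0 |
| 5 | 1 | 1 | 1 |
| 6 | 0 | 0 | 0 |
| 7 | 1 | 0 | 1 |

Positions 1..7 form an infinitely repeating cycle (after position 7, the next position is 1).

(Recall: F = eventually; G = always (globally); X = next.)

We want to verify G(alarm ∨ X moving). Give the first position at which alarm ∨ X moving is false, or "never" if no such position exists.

3

Check alarm ∨ X moving at each position in order: 0 ✓, 1 ✓, 2 ✓.
At position 3 the labels are {moving} and the next position 4 has {doorOpen}, so alarm ∨ X moving is false there. This is the first violation.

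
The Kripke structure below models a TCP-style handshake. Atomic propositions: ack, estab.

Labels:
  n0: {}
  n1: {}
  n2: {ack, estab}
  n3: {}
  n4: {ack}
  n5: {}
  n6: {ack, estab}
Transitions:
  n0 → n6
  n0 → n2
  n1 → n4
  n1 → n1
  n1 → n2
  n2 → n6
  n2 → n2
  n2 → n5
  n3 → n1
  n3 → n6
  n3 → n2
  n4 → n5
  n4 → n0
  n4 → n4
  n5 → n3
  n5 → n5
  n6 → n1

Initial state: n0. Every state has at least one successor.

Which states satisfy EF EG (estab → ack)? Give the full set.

States satisfying EG (estab → ack): {n0, n1, n2, n3, n4, n5, n6}.
States satisfying EF EG (estab → ack): {n0, n1, n2, n3, n4, n5, n6}.

{n0, n1, n2, n3, n4, n5, n6}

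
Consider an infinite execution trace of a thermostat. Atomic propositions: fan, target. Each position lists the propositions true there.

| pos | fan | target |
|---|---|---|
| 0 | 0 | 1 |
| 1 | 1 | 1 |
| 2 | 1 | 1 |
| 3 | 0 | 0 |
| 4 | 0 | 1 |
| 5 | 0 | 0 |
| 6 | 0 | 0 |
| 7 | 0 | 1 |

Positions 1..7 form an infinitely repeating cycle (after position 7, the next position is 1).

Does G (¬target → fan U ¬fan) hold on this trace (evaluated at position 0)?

¬target → fan U ¬fan holds at every position 0..7, and those are all positions ever visited, so G (¬target → fan U ¬fan) holds.
Positions where ¬target holds: 3, 5, 6.
Check fan U ¬fan at each: 3→ok, 5→ok, 6→ok.

Holds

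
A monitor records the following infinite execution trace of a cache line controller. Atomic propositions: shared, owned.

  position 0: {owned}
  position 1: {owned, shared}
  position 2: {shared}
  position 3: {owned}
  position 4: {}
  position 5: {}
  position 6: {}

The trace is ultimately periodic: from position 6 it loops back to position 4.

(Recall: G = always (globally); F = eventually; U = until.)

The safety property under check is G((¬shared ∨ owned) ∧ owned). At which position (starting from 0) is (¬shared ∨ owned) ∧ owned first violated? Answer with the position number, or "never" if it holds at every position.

Check (¬shared ∨ owned) ∧ owned at each position in order: 0 ✓, 1 ✓.
At position 2 the labels are {shared}, so (¬shared ∨ owned) ∧ owned is false there. This is the first violation.

2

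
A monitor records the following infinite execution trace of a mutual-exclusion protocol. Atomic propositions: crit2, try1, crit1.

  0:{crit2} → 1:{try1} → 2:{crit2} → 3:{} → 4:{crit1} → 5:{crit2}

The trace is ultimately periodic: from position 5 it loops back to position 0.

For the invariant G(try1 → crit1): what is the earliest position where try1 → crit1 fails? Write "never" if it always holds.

1

Check try1 → crit1 at each position in order: 0 ✓.
At position 1 the labels are {try1}, so try1 → crit1 is false there. This is the first violation.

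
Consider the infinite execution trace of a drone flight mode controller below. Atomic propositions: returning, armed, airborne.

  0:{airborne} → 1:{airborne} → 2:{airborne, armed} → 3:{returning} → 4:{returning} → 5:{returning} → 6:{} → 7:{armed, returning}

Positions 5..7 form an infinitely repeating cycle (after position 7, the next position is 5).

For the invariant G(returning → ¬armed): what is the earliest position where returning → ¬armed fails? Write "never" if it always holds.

Check returning → ¬armed at each position in order: 0 ✓, 1 ✓, 2 ✓, 3 ✓, 4 ✓, 5 ✓, 6 ✓.
At position 7 the labels are {armed, returning}, so returning → ¬armed is false there. This is the first violation.

7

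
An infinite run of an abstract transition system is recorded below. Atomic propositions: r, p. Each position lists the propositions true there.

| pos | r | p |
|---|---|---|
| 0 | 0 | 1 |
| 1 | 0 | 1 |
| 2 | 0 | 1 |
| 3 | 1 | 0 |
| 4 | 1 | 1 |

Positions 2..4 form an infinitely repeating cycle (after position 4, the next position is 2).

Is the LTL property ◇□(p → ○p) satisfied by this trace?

No

□(p → ○p) is false at every position 0..4, so it never becomes true and ◇□(p → ○p) fails.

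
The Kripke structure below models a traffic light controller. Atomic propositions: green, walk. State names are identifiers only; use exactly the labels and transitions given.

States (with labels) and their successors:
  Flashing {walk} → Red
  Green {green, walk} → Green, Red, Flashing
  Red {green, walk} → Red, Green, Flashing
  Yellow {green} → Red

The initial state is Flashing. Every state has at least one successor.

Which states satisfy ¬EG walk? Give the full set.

States satisfying walk: {Flashing, Green, Red}.
States satisfying EG walk: {Flashing, Green, Red}.
States satisfying ¬EG walk: {Yellow}.

{Yellow}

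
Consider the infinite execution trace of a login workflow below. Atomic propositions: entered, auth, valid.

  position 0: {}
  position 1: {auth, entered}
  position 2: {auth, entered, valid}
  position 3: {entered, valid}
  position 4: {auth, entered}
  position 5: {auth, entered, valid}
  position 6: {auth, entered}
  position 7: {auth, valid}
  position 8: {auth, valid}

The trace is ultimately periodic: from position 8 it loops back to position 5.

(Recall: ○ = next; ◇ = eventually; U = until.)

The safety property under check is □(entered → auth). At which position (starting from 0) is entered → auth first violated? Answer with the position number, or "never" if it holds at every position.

3

Check entered → auth at each position in order: 0 ✓, 1 ✓, 2 ✓.
At position 3 the labels are {entered, valid}, so entered → auth is false there. This is the first violation.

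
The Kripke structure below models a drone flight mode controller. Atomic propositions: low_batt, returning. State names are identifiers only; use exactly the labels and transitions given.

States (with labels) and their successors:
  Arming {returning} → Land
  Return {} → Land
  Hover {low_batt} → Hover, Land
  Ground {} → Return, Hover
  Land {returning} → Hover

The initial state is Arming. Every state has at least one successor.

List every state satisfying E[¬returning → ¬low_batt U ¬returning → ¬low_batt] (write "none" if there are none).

States satisfying ¬returning → ¬low_batt: {Arming, Return, Ground, Land}.
States satisfying E[¬returning → ¬low_batt U ¬returning → ¬low_batt]: {Arming, Return, Ground, Land}.

{Arming, Return, Ground, Land}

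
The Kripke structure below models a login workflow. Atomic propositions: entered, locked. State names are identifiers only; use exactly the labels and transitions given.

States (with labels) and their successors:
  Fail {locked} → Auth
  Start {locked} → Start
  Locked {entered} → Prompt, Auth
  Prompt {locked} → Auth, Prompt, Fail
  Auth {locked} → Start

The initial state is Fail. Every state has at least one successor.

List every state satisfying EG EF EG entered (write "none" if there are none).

States satisfying EF EG entered: ∅.
States satisfying EG EF EG entered: ∅.

none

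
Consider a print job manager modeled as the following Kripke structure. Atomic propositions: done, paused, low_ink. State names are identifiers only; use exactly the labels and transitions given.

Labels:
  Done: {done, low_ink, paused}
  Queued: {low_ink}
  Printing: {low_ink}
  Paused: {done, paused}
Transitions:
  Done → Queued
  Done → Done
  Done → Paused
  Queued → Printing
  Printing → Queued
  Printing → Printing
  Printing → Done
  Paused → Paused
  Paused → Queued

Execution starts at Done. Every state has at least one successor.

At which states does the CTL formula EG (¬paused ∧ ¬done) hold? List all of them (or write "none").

States satisfying ¬paused ∧ ¬done: {Queued, Printing}.
States satisfying EG (¬paused ∧ ¬done): {Queued, Printing}.

{Queued, Printing}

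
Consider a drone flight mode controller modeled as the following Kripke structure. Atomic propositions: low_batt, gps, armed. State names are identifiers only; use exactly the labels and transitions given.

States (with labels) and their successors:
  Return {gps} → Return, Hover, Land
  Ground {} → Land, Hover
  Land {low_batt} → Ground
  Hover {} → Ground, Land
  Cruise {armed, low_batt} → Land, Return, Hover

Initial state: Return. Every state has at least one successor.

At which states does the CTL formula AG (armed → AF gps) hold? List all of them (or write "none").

States satisfying armed → AF gps: {Return, Ground, Land, Hover}.
States satisfying AG (armed → AF gps): {Return, Ground, Land, Hover}.

{Return, Ground, Land, Hover}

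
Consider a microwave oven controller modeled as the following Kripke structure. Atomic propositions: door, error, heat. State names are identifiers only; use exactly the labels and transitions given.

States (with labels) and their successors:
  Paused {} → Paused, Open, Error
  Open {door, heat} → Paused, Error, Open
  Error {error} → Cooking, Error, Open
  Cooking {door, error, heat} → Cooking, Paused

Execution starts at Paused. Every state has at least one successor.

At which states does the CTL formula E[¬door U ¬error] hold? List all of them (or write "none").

States satisfying ¬door: {Paused, Error}.
States satisfying ¬error: {Paused, Open}.
States satisfying E[¬door U ¬error]: {Paused, Open, Error}.

{Paused, Open, Error}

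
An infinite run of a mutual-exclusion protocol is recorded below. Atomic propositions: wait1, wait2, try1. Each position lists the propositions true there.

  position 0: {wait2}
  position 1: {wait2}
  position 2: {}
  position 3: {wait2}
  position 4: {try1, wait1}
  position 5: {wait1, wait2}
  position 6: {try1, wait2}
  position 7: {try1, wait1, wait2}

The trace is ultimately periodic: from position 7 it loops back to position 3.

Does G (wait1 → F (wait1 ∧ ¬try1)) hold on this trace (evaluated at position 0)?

wait1 → F (wait1 ∧ ¬try1) holds at every position 0..7, and those are all positions ever visited, so G (wait1 → F (wait1 ∧ ¬try1)) holds.
Positions where wait1 holds: 4, 5, 7.
Check F (wait1 ∧ ¬try1) at each: 4→ok, 5→ok, 7→ok.

Satisfied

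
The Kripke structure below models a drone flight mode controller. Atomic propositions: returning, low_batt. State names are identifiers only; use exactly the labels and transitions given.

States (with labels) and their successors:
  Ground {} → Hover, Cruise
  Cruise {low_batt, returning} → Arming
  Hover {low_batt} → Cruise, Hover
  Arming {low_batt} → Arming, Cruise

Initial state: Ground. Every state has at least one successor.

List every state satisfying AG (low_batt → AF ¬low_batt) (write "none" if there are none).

none

States satisfying low_batt → AF ¬low_batt: {Ground}.
States satisfying AG (low_batt → AF ¬low_batt): ∅.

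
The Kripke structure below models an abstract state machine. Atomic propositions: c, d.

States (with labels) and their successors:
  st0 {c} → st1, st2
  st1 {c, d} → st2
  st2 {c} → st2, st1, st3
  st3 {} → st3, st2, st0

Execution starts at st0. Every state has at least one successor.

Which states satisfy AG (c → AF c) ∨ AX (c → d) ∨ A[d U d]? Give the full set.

States satisfying c → AF c: {st0, st1, st2, st3}.
States satisfying AG (c → AF c): {st0, st1, st2, st3}.
States satisfying c → d: {st1, st3}.
States satisfying AX (c → d): ∅.
States satisfying AG (c → AF c) ∨ AX (c → d): {st0, st1, st2, st3}.
States satisfying d: {st1}.
States satisfying A[d U d]: {st1}.
States satisfying AG (c → AF c) ∨ AX (c → d) ∨ A[d U d]: {st0, st1, st2, st3}.

{st0, st1, st2, st3}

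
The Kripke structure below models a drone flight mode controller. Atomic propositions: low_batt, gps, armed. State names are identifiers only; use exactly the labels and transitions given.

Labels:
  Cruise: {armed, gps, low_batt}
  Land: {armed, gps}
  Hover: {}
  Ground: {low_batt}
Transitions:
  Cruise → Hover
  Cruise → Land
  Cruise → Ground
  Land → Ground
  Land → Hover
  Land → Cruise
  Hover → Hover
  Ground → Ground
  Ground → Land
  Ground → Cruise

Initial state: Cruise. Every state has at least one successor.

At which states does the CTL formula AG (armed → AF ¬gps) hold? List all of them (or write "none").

States satisfying armed → AF ¬gps: {Hover, Ground}.
States satisfying AG (armed → AF ¬gps): {Hover}.

{Hover}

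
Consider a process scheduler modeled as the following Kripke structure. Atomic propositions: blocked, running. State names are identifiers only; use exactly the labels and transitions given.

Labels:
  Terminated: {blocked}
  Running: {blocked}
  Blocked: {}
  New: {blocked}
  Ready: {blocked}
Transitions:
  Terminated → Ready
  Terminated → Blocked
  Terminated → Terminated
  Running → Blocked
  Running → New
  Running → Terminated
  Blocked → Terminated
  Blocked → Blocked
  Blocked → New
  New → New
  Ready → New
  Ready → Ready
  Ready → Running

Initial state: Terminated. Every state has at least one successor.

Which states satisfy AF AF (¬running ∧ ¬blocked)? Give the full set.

States satisfying AF (¬running ∧ ¬blocked): {Blocked}.
States satisfying AF AF (¬running ∧ ¬blocked): {Blocked}.

{Blocked}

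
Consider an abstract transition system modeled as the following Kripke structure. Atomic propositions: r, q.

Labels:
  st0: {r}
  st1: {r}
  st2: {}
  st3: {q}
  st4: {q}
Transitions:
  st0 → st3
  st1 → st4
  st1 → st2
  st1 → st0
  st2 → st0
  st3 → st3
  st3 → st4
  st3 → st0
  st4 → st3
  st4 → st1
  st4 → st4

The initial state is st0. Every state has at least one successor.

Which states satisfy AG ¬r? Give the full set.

none

States satisfying ¬r: {st2, st3, st4}.
States satisfying AG ¬r: ∅.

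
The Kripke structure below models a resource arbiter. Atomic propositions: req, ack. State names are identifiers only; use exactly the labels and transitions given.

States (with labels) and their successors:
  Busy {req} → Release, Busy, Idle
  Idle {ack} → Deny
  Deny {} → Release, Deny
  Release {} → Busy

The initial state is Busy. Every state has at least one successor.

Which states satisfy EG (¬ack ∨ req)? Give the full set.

{Busy, Deny, Release}

States satisfying ¬ack ∨ req: {Busy, Deny, Release}.
States satisfying EG (¬ack ∨ req): {Busy, Deny, Release}.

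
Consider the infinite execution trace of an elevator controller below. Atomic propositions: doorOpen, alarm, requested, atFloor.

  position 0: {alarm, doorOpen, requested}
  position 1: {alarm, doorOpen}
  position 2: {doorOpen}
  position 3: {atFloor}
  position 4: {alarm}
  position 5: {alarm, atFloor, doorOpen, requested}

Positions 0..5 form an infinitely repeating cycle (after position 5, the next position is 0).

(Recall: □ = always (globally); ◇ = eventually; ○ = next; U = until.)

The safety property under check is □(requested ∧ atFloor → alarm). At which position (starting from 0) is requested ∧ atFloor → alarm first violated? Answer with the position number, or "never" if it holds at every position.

requested ∧ atFloor → alarm holds at every position 0..5, and those are all the positions the trace ever visits, so the invariant □(requested ∧ atFloor → alarm) is never violated.

never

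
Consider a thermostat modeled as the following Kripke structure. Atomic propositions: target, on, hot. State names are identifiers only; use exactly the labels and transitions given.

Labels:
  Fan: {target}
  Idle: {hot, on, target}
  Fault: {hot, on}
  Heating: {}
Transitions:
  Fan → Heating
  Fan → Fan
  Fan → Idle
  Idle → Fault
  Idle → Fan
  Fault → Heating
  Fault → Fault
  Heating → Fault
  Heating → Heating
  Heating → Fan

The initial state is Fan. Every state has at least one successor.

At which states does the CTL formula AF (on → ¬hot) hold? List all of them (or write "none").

States satisfying on → ¬hot: {Fan, Heating}.
States satisfying AF (on → ¬hot): {Fan, Heating}.

{Fan, Heating}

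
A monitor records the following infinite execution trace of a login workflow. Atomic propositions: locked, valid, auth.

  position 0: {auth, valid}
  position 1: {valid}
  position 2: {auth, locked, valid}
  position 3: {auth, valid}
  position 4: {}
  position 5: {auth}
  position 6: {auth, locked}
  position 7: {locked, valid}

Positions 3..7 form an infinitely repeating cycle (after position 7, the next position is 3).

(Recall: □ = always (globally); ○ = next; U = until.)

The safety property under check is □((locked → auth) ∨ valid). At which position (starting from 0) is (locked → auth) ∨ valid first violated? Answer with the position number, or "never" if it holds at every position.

never

(locked → auth) ∨ valid holds at every position 0..7, and those are all the positions the trace ever visits, so the invariant □((locked → auth) ∨ valid) is never violated.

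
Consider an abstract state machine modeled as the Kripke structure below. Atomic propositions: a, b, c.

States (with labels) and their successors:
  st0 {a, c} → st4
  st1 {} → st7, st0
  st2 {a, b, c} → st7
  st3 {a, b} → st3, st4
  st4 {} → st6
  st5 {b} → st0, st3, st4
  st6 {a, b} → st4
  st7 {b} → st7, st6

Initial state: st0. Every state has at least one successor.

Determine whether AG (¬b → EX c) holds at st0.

No

States satisfying ¬b → EX c: {st1, st2, st3, st5, st6, st7}.
States satisfying AG (¬b → EX c): ∅.
st0 is reachable from st0 and violates ¬b → EX c, so AG fails at st0.
st0 ∉ Sat(AG (¬b → EX c)).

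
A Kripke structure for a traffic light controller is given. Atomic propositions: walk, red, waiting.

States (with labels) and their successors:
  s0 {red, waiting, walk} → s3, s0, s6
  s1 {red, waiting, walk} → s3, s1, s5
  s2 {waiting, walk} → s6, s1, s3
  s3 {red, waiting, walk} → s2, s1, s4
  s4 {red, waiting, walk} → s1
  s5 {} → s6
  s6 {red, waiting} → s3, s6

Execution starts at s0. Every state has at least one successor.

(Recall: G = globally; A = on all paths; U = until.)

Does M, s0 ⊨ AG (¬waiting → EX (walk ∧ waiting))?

No

States satisfying ¬waiting → EX (walk ∧ waiting): {s0, s1, s2, s3, s4, s6}.
States satisfying AG (¬waiting → EX (walk ∧ waiting)): ∅.
s5 is reachable from s0 and violates ¬waiting → EX (walk ∧ waiting), so AG fails at s0.
s0 ∉ Sat(AG (¬waiting → EX (walk ∧ waiting))).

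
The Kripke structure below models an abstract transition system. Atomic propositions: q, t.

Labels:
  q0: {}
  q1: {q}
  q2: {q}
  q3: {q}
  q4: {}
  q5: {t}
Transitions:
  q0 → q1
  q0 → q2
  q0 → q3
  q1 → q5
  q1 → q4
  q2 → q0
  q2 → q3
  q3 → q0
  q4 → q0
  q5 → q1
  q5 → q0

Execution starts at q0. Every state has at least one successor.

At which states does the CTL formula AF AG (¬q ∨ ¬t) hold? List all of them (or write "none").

{q0, q1, q2, q3, q4, q5}

States satisfying AG (¬q ∨ ¬t): {q0, q1, q2, q3, q4, q5}.
States satisfying AF AG (¬q ∨ ¬t): {q0, q1, q2, q3, q4, q5}.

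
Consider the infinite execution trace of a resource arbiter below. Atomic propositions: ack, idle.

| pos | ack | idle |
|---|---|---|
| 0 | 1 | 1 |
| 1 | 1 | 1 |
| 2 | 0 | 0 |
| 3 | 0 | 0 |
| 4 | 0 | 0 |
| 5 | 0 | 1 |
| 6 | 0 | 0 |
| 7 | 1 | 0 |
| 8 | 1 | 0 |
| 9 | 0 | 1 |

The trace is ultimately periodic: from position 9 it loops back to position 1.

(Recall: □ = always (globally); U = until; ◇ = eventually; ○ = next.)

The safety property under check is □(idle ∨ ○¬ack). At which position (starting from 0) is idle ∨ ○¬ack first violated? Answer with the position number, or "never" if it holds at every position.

6

Check idle ∨ ○¬ack at each position in order: 0 ✓, 1 ✓, 2 ✓, 3 ✓, 4 ✓, 5 ✓.
At position 6 the labels are {} and the next position 7 has {ack}, so idle ∨ ○¬ack is false there. This is the first violation.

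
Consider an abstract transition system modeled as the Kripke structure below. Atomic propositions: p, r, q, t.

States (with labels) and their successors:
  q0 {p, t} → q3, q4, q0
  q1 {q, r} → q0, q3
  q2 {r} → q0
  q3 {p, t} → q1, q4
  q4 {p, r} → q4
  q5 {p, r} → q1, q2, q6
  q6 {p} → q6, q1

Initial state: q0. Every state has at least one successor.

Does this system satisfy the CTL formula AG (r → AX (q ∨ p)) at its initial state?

States satisfying r → AX (q ∨ p): {q0, q1, q2, q3, q4, q6}.
States satisfying AG (r → AX (q ∨ p)): {q0, q1, q2, q3, q4, q6}.
Every state reachable from q0 satisfies r → AX (q ∨ p).
q0 ∈ Sat(AG (r → AX (q ∨ p))).

Holds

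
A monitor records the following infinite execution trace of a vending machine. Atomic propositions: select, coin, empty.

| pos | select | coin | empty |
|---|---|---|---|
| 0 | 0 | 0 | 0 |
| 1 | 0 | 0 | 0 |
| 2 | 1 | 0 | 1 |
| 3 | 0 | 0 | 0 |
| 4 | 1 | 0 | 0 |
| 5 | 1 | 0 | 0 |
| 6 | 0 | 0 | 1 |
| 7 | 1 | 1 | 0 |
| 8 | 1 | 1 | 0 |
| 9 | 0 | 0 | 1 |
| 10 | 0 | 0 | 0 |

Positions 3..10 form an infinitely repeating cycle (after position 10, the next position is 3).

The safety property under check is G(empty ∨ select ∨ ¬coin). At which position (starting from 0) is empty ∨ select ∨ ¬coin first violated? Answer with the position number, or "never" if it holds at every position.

empty ∨ select ∨ ¬coin holds at every position 0..10, and those are all the positions the trace ever visits, so the invariant G(empty ∨ select ∨ ¬coin) is never violated.

never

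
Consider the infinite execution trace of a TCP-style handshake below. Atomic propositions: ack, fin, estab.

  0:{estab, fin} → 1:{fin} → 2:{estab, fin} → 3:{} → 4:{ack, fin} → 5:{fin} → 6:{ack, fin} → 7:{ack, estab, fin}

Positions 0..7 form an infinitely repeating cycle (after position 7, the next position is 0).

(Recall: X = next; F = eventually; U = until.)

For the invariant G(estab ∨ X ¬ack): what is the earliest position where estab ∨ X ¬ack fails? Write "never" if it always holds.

Check estab ∨ X ¬ack at each position in order: 0 ✓, 1 ✓, 2 ✓.
At position 3 the labels are {} and the next position 4 has {ack, fin}, so estab ∨ X ¬ack is false there. This is the first violation.

3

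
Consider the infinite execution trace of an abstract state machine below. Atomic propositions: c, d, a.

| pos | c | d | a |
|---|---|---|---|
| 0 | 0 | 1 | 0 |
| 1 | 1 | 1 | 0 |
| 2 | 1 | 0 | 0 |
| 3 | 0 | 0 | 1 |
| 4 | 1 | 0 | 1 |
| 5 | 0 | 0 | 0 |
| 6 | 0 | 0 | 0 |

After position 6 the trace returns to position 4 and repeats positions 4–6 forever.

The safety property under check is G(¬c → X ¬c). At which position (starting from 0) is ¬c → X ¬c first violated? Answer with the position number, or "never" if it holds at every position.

At position 0 the labels are {d} and the next position 1 has {c, d}, so ¬c → X ¬c is false there. This is the first violation.

0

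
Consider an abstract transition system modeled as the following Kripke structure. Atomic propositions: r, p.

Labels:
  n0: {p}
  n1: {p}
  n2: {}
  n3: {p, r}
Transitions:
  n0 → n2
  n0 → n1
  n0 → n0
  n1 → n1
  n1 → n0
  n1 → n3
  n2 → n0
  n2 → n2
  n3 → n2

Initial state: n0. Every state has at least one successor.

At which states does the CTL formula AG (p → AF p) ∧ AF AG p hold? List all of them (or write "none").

none

States satisfying p → AF p: {n0, n1, n2, n3}.
States satisfying AG (p → AF p): {n0, n1, n2, n3}.
States satisfying AG p: ∅.
States satisfying AF AG p: ∅.
States satisfying AG (p → AF p) ∧ AF AG p: ∅.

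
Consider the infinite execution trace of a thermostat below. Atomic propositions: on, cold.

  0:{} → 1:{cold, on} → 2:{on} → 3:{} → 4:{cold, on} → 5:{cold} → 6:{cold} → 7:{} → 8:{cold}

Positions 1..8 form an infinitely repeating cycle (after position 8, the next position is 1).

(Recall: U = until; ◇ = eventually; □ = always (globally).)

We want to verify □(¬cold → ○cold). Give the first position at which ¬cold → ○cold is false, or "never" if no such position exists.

Check ¬cold → ○cold at each position in order: 0 ✓, 1 ✓.
At position 2 the labels are {on} and the next position 3 has {}, so ¬cold → ○cold is false there. This is the first violation.

2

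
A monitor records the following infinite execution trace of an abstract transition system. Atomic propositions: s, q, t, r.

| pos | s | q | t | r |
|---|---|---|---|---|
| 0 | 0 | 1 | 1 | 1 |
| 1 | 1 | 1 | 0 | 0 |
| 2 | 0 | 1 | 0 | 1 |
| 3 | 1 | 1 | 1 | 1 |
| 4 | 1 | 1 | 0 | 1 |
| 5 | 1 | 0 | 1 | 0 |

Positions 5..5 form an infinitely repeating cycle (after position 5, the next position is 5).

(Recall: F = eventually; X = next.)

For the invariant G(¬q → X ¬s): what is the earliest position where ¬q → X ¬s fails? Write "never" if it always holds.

5

Check ¬q → X ¬s at each position in order: 0 ✓, 1 ✓, 2 ✓, 3 ✓, 4 ✓.
At position 5 the labels are {s, t} and the next position 5 has {s, t}, so ¬q → X ¬s is false there. This is the first violation.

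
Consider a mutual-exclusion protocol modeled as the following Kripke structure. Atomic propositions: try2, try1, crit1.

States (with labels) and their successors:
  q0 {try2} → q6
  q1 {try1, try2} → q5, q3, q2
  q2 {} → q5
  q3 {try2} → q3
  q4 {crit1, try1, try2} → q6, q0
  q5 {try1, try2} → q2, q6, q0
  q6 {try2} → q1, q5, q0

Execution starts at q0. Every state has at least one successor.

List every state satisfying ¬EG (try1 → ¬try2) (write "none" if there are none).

{q1, q2, q4, q5}

States satisfying try1 → ¬try2: {q0, q2, q3, q6}.
States satisfying EG (try1 → ¬try2): {q0, q3, q6}.
States satisfying ¬EG (try1 → ¬try2): {q1, q2, q4, q5}.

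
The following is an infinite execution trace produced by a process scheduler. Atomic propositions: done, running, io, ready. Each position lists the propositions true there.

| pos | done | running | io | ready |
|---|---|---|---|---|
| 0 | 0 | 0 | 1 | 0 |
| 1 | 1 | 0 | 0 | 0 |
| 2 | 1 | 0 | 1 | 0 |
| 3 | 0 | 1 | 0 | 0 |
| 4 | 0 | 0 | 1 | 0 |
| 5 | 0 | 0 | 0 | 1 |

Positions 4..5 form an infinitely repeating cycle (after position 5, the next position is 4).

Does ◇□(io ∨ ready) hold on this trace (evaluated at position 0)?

Holds

□(io ∨ ready) holds at position 4, which is reachable from 0, so ◇□(io ∨ ready) holds.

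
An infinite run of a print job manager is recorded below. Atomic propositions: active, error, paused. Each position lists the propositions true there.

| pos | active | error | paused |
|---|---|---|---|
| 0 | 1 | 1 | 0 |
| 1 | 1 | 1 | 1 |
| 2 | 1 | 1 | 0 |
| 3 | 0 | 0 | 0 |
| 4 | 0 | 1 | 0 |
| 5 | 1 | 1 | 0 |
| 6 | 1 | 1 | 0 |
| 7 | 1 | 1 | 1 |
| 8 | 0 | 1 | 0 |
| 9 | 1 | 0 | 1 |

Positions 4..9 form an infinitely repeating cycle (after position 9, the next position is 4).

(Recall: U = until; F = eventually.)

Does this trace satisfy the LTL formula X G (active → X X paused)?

The position after 0 is 1; G (active → X X paused) is false there.

No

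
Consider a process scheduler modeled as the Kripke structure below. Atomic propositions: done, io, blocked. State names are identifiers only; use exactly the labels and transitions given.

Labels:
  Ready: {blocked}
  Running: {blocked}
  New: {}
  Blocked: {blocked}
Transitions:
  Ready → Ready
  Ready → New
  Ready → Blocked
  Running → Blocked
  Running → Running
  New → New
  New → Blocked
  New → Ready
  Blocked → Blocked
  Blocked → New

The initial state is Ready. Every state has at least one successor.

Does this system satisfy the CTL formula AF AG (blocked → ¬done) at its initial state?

States satisfying AG (blocked → ¬done): {Ready, Running, New, Blocked}.
States satisfying AF AG (blocked → ¬done): {Ready, Running, New, Blocked}.
Ready ∈ Sat(AF AG (blocked → ¬done)).

Holds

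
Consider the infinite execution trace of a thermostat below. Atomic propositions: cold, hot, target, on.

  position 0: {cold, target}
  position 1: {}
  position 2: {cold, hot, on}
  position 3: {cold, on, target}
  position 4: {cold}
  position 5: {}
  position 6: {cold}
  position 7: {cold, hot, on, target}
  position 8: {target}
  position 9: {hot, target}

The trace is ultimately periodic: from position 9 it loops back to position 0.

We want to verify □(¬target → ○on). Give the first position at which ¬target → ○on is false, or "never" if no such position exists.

Check ¬target → ○on at each position in order: 0 ✓, 1 ✓, 2 ✓, 3 ✓.
At position 4 the labels are {cold} and the next position 5 has {}, so ¬target → ○on is false there. This is the first violation.

4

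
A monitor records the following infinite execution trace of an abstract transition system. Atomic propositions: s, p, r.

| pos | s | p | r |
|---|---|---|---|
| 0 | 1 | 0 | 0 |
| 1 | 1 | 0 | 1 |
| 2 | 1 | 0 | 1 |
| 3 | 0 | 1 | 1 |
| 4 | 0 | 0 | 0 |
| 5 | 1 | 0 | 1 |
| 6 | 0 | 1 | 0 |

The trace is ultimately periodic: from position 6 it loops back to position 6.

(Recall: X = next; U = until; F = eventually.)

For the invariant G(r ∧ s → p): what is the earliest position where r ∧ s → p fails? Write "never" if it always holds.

Check r ∧ s → p at each position in order: 0 ✓.
At position 1 the labels are {r, s}, so r ∧ s → p is false there. This is the first violation.

1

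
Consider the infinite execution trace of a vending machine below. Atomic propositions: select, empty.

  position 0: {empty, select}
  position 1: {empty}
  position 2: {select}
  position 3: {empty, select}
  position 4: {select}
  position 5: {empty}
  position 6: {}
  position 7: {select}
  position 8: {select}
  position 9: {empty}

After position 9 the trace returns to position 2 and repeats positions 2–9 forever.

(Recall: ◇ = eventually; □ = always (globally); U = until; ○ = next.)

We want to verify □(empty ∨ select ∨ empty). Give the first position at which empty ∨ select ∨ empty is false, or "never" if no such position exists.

Check empty ∨ select ∨ empty at each position in order: 0 ✓, 1 ✓, 2 ✓, 3 ✓, 4 ✓, 5 ✓.
At position 6 the labels are {}, so empty ∨ select ∨ empty is false there. This is the first violation.

6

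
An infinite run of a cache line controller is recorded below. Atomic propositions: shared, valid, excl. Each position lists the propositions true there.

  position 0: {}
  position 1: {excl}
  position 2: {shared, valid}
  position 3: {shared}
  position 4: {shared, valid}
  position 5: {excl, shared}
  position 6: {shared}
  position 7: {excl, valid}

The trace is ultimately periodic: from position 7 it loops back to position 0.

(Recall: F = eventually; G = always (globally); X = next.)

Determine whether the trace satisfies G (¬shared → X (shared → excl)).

¬shared → X (shared → excl) must hold at every position from 0 onward. It fails at position 1, so G (¬shared → X (shared → excl)) is false.
Positions where ¬shared holds: 0, 1, 7.
Check X (shared → excl) at each: 0→ok, 1→fails, 7→ok.

No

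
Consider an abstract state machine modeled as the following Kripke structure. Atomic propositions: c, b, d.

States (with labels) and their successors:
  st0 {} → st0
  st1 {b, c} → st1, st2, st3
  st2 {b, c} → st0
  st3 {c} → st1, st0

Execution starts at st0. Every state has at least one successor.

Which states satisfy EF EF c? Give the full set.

{st1, st2, st3}

States satisfying EF c: {st1, st2, st3}.
States satisfying EF EF c: {st1, st2, st3}.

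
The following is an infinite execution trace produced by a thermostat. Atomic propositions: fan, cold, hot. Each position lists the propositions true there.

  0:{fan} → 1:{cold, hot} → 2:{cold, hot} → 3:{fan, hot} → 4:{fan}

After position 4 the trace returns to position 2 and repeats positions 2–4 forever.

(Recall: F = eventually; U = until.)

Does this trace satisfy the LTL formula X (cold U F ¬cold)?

Satisfied

The position after 0 is 1; cold U F ¬cold is true there.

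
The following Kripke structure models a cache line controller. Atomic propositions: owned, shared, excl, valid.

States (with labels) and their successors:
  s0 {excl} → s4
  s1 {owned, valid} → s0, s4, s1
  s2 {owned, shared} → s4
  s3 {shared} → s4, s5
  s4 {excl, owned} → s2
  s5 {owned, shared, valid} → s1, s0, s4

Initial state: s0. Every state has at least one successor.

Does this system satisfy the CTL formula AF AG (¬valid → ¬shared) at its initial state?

Violated

States satisfying AG (¬valid → ¬shared): ∅.
States satisfying AF AG (¬valid → ¬shared): ∅.
There is a path from s0 along which AG (¬valid → ¬shared) never holds.
s0 ∉ Sat(AF AG (¬valid → ¬shared)).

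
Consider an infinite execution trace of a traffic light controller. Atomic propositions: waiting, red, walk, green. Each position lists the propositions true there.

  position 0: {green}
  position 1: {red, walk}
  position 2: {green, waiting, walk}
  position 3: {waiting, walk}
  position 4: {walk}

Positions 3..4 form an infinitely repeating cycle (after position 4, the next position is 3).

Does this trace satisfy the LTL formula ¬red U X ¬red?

Satisfied

Walking from position 0: X ¬red first holds at position 1, and ¬red holds at every earlier position along the way, so ¬red U X ¬red holds.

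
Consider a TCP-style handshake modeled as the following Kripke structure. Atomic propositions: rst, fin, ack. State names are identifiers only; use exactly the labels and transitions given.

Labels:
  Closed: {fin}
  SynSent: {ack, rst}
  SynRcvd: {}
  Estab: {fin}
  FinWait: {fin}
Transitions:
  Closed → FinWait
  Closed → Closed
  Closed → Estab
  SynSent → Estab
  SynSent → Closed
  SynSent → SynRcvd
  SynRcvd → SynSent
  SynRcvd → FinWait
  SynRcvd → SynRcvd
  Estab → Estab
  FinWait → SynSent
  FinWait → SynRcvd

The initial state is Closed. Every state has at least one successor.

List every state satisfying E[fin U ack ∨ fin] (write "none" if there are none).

States satisfying fin: {Closed, Estab, FinWait}.
States satisfying ack ∨ fin: {Closed, SynSent, Estab, FinWait}.
States satisfying E[fin U ack ∨ fin]: {Closed, SynSent, Estab, FinWait}.

{Closed, SynSent, Estab, FinWait}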